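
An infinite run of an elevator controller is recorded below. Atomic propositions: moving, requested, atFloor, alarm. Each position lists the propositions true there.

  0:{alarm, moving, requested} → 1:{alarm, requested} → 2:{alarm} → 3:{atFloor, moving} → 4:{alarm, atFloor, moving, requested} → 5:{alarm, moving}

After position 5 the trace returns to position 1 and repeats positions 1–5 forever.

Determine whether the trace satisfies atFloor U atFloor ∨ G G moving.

Walking from position 0: at position 0, atFloor has not yet held and atFloor fails, so atFloor U atFloor is false.
G moving must hold at every position from 0 onward. It fails at position 0, so G G moving is false.
At position 0: atFloor U atFloor is false; G G moving is false; so atFloor U atFloor ∨ G G moving is false.

Does not hold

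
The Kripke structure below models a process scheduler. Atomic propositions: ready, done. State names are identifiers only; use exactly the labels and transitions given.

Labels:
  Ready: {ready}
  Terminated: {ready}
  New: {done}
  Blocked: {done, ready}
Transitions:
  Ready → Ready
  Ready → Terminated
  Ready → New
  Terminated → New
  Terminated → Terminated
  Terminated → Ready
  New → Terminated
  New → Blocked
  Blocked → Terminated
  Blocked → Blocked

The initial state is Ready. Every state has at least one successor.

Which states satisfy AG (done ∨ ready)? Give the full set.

States satisfying done ∨ ready: {Ready, Terminated, New, Blocked}.
States satisfying AG (done ∨ ready): {Ready, Terminated, New, Blocked}.

{Ready, Terminated, New, Blocked}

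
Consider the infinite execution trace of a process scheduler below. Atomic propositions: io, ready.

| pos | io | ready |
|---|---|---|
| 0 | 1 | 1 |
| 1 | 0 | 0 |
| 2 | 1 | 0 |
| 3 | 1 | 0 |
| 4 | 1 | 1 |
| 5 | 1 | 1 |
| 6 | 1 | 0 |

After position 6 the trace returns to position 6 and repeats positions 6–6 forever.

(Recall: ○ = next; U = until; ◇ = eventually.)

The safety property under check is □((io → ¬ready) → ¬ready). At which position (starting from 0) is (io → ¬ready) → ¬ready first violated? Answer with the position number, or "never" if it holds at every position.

(io → ¬ready) → ¬ready holds at every position 0..6, and those are all the positions the trace ever visits, so the invariant □((io → ¬ready) → ¬ready) is never violated.

never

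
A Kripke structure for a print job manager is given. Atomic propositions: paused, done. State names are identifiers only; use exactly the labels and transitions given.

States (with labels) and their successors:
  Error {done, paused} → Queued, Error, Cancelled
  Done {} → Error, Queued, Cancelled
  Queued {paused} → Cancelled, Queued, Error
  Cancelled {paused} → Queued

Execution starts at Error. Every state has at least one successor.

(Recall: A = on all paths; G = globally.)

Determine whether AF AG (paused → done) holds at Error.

Violated

States satisfying AG (paused → done): ∅.
States satisfying AF AG (paused → done): ∅.
There is a path from Error along which AG (paused → done) never holds.
Error ∉ Sat(AF AG (paused → done)).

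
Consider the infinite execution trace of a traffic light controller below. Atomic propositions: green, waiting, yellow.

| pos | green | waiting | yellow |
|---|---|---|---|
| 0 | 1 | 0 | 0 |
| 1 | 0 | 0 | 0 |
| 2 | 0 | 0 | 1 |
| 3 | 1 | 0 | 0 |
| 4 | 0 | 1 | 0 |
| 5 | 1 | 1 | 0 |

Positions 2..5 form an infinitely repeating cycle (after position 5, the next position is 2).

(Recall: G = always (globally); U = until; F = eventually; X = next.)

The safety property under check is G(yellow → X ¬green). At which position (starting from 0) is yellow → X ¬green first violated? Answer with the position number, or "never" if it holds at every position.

2

Check yellow → X ¬green at each position in order: 0 ✓, 1 ✓.
At position 2 the labels are {yellow} and the next position 3 has {green}, so yellow → X ¬green is false there. This is the first violation.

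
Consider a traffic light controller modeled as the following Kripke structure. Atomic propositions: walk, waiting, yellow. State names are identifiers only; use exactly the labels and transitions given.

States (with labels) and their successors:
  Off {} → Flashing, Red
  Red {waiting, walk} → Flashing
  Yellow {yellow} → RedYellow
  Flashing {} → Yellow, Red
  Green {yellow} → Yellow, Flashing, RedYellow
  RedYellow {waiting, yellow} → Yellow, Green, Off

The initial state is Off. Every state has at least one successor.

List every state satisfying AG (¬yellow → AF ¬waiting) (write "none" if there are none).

States satisfying ¬yellow → AF ¬waiting: {Off, Red, Yellow, Flashing, Green, RedYellow}.
States satisfying AG (¬yellow → AF ¬waiting): {Off, Red, Yellow, Flashing, Green, RedYellow}.

{Off, Red, Yellow, Flashing, Green, RedYellow}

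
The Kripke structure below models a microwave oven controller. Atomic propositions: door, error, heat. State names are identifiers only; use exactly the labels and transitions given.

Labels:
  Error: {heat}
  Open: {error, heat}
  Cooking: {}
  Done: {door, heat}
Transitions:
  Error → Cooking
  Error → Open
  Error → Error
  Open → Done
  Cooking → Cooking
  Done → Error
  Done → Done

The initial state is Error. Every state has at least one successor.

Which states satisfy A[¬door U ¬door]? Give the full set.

States satisfying ¬door: {Error, Open, Cooking}.
States satisfying A[¬door U ¬door]: {Error, Open, Cooking}.

{Error, Open, Cooking}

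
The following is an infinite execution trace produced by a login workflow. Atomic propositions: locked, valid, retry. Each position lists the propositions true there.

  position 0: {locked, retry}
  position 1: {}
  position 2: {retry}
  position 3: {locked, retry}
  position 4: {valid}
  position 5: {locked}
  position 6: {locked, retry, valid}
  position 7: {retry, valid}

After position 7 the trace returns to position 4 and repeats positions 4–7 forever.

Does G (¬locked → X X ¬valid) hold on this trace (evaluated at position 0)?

¬locked → X X ¬valid must hold at every position from 0 onward. It fails at position 2, so G (¬locked → X X ¬valid) is false.
Positions where ¬locked holds: 1, 2, 4, 7.
Check X X ¬valid at each: 1→ok, 2→fails, 4→fails, 7→ok.

No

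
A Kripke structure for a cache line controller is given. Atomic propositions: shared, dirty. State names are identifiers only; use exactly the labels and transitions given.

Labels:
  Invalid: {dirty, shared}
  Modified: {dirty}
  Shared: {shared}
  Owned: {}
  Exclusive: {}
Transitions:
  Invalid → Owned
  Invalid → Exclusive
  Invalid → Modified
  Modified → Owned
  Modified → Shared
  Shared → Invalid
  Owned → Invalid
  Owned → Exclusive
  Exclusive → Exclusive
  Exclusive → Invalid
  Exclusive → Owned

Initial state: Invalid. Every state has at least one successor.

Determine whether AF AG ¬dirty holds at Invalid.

Violated

States satisfying AG ¬dirty: ∅.
States satisfying AF AG ¬dirty: ∅.
There is a path from Invalid along which AG ¬dirty never holds.
Invalid ∉ Sat(AF AG ¬dirty).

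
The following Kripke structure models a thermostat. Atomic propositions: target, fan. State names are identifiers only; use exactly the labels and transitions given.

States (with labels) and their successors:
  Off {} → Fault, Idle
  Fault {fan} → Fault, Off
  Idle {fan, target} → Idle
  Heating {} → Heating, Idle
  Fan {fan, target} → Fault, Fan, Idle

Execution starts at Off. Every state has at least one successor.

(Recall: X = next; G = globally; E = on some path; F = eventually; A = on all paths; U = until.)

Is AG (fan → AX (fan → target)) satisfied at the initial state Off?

States satisfying fan → AX (fan → target): {Off, Idle, Heating}.
States satisfying AG (fan → AX (fan → target)): {Idle, Heating}.
Fault is reachable from Off and violates fan → AX (fan → target), so AG fails at Off.
Off ∉ Sat(AG (fan → AX (fan → target))).

Does not hold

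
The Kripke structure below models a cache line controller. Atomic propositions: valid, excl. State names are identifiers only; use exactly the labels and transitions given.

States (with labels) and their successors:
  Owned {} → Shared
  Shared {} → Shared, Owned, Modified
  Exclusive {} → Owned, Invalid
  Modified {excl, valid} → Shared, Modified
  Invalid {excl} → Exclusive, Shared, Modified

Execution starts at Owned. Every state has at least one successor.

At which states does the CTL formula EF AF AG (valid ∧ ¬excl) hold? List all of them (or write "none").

none

States satisfying AF AG (valid ∧ ¬excl): ∅.
States satisfying EF AF AG (valid ∧ ¬excl): ∅.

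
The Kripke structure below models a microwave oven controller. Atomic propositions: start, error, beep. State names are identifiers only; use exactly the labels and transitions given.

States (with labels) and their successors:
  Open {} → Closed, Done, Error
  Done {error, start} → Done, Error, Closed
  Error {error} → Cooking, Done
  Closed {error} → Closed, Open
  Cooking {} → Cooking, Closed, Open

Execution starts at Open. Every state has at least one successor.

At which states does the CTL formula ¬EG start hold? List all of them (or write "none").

States satisfying start: {Done}.
States satisfying EG start: {Done}.
States satisfying ¬EG start: {Open, Error, Closed, Cooking}.

{Open, Error, Closed, Cooking}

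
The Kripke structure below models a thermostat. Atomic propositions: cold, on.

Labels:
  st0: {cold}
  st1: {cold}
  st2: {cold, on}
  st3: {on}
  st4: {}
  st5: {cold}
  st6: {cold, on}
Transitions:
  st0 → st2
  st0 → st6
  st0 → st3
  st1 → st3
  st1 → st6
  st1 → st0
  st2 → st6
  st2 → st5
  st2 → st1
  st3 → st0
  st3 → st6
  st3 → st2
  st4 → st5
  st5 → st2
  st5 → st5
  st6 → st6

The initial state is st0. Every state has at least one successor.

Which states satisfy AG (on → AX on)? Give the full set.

States satisfying on → AX on: {st0, st1, st4, st5, st6}.
States satisfying AG (on → AX on): {st6}.

{st6}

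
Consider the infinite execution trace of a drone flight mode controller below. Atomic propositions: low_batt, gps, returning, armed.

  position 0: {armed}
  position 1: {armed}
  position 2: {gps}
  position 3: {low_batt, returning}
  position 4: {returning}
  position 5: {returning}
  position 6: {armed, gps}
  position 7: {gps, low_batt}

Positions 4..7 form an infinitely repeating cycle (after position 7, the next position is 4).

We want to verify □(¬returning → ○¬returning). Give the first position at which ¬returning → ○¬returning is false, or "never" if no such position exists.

Check ¬returning → ○¬returning at each position in order: 0 ✓, 1 ✓.
At position 2 the labels are {gps} and the next position 3 has {low_batt, returning}, so ¬returning → ○¬returning is false there. This is the first violation.

2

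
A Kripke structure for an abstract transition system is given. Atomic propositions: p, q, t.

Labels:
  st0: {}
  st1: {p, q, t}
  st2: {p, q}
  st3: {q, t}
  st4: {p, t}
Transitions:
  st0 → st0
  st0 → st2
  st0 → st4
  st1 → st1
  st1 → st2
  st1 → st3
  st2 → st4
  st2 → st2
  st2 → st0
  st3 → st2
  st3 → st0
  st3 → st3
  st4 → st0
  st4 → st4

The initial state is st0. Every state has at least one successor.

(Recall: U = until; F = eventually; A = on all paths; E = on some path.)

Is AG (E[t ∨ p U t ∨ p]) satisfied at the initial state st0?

Violated

States satisfying E[t ∨ p U t ∨ p]: {st1, st2, st3, st4}.
States satisfying AG (E[t ∨ p U t ∨ p]): ∅.
st0 is reachable from st0 and violates E[t ∨ p U t ∨ p], so AG fails at st0.
st0 ∉ Sat(AG (E[t ∨ p U t ∨ p])).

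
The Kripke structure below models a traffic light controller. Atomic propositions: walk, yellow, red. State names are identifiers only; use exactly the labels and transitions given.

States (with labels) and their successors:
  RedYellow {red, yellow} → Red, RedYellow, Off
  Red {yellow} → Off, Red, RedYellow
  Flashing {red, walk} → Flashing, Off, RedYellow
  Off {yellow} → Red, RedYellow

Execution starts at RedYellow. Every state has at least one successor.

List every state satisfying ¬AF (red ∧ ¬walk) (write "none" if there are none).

{Red, Flashing, Off}

States satisfying red ∧ ¬walk: {RedYellow}.
States satisfying AF (red ∧ ¬walk): {RedYellow}.
States satisfying ¬AF (red ∧ ¬walk): {Red, Flashing, Off}.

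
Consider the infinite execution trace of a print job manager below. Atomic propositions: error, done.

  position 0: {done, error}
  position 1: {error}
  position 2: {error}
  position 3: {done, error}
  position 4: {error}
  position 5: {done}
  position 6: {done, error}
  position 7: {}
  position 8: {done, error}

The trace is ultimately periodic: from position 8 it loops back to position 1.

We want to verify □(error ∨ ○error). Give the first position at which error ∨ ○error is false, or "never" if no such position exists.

never

error ∨ ○error holds at every position 0..8, and those are all the positions the trace ever visits, so the invariant □(error ∨ ○error) is never violated.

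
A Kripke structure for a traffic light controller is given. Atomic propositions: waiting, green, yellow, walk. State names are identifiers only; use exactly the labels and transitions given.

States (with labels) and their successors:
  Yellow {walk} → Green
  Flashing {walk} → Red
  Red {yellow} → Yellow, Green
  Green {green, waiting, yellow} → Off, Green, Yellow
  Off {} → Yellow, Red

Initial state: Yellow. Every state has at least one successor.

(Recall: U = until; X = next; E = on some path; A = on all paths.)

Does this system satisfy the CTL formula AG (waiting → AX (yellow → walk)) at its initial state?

Does not hold

States satisfying waiting → AX (yellow → walk): {Yellow, Flashing, Red, Off}.
States satisfying AG (waiting → AX (yellow → walk)): ∅.
Green is reachable from Yellow and violates waiting → AX (yellow → walk), so AG fails at Yellow.
Yellow ∉ Sat(AG (waiting → AX (yellow → walk))).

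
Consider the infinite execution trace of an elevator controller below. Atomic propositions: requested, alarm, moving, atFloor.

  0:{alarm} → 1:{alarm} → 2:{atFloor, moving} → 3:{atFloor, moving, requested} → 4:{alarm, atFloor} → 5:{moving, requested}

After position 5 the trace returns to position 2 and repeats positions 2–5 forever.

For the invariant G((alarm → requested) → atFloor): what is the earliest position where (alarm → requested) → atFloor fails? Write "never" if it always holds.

Check (alarm → requested) → atFloor at each position in order: 0 ✓, 1 ✓, 2 ✓, 3 ✓, 4 ✓.
At position 5 the labels are {moving, requested}, so (alarm → requested) → atFloor is false there. This is the first violation.

5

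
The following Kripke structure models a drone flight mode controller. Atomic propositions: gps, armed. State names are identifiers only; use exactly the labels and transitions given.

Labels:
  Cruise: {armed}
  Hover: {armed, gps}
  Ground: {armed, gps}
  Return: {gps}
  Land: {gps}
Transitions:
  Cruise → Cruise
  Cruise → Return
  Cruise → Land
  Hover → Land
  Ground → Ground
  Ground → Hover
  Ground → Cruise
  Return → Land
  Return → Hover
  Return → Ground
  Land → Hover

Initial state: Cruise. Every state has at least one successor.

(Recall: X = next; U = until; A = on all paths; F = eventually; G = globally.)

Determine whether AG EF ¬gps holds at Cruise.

States satisfying EF ¬gps: {Cruise, Ground, Return}.
States satisfying AG EF ¬gps: ∅.
Hover is reachable from Cruise and violates EF ¬gps, so AG fails at Cruise.
Cruise ∉ Sat(AG EF ¬gps).

No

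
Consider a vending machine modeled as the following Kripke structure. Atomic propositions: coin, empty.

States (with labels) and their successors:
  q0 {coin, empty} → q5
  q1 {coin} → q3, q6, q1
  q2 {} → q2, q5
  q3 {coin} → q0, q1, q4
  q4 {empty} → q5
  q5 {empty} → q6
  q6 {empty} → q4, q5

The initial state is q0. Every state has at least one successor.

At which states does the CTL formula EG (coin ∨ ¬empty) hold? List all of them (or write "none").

States satisfying coin ∨ ¬empty: {q0, q1, q2, q3}.
States satisfying EG (coin ∨ ¬empty): {q1, q2, q3}.

{q1, q2, q3}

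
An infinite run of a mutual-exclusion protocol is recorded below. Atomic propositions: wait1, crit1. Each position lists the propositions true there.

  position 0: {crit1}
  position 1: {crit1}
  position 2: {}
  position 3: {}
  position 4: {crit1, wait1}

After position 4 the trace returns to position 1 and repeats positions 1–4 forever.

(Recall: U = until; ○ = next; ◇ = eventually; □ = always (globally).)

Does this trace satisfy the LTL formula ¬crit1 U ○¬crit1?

No

Walking from position 0: at position 0, ○¬crit1 has not yet held and ¬crit1 fails, so ¬crit1 U ○¬crit1 is false.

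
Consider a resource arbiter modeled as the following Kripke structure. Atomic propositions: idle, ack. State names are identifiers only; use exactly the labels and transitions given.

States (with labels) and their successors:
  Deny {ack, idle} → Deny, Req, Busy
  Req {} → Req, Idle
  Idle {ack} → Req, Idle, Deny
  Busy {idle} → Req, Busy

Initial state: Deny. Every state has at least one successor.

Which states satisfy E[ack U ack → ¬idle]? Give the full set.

States satisfying ack: {Deny, Idle}.
States satisfying ack → ¬idle: {Req, Idle, Busy}.
States satisfying E[ack U ack → ¬idle]: {Deny, Req, Idle, Busy}.

{Deny, Req, Idle, Busy}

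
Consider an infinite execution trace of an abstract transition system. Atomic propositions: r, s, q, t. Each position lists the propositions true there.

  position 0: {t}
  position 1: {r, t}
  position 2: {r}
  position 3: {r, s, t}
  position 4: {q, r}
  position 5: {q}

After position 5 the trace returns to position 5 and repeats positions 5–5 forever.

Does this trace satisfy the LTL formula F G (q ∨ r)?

Yes

G (q ∨ r) holds at position 1, which is reachable from 0, so F G (q ∨ r) holds.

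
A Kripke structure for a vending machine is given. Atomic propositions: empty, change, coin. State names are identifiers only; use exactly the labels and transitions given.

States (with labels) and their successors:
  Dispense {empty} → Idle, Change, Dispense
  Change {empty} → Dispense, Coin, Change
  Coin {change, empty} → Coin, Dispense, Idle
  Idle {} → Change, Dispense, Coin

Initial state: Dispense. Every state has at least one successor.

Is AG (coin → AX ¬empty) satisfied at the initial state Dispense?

States satisfying coin → AX ¬empty: {Dispense, Change, Coin, Idle}.
States satisfying AG (coin → AX ¬empty): {Dispense, Change, Coin, Idle}.
Every state reachable from Dispense satisfies coin → AX ¬empty.
Dispense ∈ Sat(AG (coin → AX ¬empty)).

Yes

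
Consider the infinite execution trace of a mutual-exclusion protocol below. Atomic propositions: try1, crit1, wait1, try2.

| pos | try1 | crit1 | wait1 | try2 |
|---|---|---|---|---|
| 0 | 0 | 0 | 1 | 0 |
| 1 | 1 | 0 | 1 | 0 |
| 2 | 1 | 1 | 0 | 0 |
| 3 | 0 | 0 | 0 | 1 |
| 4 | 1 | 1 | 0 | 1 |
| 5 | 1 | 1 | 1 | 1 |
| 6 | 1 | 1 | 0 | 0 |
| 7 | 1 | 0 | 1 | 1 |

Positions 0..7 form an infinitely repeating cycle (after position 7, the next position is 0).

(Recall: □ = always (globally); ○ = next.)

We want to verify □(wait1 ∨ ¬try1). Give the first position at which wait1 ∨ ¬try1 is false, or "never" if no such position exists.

2

Check wait1 ∨ ¬try1 at each position in order: 0 ✓, 1 ✓.
At position 2 the labels are {crit1, try1}, so wait1 ∨ ¬try1 is false there. This is the first violation.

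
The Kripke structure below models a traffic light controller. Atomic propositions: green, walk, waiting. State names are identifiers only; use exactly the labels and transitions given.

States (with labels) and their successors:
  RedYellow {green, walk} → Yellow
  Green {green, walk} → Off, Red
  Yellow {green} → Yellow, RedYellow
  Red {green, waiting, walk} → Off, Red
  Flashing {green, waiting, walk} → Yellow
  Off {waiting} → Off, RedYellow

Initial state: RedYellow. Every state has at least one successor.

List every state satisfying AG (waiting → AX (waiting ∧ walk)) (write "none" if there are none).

{RedYellow, Yellow}

States satisfying waiting → AX (waiting ∧ walk): {RedYellow, Green, Yellow}.
States satisfying AG (waiting → AX (waiting ∧ walk)): {RedYellow, Yellow}.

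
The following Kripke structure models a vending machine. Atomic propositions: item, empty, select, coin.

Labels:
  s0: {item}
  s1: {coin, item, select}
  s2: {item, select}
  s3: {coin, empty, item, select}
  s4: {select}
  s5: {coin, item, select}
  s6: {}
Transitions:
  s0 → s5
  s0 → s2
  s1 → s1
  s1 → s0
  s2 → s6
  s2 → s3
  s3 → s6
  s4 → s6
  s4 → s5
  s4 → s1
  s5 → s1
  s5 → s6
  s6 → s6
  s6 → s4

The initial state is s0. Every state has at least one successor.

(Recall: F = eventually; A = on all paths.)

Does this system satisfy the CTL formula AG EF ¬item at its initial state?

States satisfying EF ¬item: {s0, s1, s2, s3, s4, s5, s6}.
States satisfying AG EF ¬item: {s0, s1, s2, s3, s4, s5, s6}.
Every state reachable from s0 satisfies EF ¬item.
s0 ∈ Sat(AG EF ¬item).

Holds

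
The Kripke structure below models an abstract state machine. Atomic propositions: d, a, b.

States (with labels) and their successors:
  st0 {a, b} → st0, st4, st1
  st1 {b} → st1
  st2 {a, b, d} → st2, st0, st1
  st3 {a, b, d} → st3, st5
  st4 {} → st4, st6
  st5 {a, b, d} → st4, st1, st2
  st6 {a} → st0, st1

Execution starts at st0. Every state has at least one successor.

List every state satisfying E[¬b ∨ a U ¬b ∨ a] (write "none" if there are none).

{st0, st2, st3, st4, st5, st6}

States satisfying ¬b ∨ a: {st0, st2, st3, st4, st5, st6}.
States satisfying E[¬b ∨ a U ¬b ∨ a]: {st0, st2, st3, st4, st5, st6}.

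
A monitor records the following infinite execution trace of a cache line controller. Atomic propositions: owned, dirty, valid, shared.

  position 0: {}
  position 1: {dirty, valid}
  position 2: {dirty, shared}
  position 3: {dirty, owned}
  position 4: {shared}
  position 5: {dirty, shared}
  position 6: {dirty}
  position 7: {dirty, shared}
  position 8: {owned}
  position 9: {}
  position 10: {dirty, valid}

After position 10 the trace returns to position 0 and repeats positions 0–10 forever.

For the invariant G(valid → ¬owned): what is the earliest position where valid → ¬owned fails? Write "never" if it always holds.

never

valid → ¬owned holds at every position 0..10, and those are all the positions the trace ever visits, so the invariant G(valid → ¬owned) is never violated.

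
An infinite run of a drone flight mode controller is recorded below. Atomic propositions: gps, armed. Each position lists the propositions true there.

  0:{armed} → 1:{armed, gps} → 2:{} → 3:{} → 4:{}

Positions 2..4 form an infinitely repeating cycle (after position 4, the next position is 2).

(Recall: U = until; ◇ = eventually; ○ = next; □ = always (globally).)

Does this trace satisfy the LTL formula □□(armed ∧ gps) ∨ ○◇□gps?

Violated

□(armed ∧ gps) must hold at every position from 0 onward. It fails at position 0, so □□(armed ∧ gps) is false.
The position after 0 is 1; ◇□gps is false there.
At position 0: □□(armed ∧ gps) is false; ○◇□gps is false; so □□(armed ∧ gps) ∨ ○◇□gps is false.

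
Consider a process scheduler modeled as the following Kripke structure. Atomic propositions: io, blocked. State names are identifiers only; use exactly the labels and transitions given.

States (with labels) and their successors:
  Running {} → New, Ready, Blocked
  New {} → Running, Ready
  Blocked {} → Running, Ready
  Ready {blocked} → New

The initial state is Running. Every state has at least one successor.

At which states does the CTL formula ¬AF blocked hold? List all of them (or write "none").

{Running, New, Blocked}

States satisfying blocked: {Ready}.
States satisfying AF blocked: {Ready}.
States satisfying ¬AF blocked: {Running, New, Blocked}.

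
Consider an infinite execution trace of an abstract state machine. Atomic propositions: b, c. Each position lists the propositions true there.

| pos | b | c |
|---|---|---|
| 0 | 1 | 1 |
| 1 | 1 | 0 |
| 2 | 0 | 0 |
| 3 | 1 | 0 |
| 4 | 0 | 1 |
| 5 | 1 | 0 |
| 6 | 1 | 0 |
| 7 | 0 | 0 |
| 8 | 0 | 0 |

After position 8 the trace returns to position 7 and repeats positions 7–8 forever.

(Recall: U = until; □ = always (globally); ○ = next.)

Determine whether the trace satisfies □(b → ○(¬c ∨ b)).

b → ○(¬c ∨ b) must hold at every position from 0 onward. It fails at position 3, so □(b → ○(¬c ∨ b)) is false.
Positions where b holds: 0, 1, 3, 5, 6.
Check ○(¬c ∨ b) at each: 0→ok, 1→ok, 3→fails, 5→ok, 6→ok.

Does not hold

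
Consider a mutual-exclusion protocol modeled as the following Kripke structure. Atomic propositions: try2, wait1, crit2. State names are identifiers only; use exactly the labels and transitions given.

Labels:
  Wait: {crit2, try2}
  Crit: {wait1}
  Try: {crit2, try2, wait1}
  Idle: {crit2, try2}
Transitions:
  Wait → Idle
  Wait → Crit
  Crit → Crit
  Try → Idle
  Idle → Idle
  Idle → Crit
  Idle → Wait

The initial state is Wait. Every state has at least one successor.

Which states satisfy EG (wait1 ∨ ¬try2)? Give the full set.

States satisfying wait1 ∨ ¬try2: {Crit, Try}.
States satisfying EG (wait1 ∨ ¬try2): {Crit}.

{Crit}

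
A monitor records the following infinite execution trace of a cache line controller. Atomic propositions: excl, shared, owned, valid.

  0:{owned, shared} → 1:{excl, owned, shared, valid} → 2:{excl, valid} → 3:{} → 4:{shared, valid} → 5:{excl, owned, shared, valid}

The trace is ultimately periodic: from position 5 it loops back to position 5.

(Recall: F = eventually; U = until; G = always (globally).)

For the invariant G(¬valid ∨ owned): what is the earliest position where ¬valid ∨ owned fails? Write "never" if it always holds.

2

Check ¬valid ∨ owned at each position in order: 0 ✓, 1 ✓.
At position 2 the labels are {excl, valid}, so ¬valid ∨ owned is false there. This is the first violation.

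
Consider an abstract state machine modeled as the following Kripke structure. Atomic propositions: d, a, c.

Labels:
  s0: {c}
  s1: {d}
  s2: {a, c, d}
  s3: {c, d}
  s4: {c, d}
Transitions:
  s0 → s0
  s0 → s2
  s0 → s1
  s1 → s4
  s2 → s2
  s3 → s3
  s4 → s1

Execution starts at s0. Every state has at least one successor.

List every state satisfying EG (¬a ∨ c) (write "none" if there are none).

States satisfying ¬a ∨ c: {s0, s1, s2, s3, s4}.
States satisfying EG (¬a ∨ c): {s0, s1, s2, s3, s4}.

{s0, s1, s2, s3, s4}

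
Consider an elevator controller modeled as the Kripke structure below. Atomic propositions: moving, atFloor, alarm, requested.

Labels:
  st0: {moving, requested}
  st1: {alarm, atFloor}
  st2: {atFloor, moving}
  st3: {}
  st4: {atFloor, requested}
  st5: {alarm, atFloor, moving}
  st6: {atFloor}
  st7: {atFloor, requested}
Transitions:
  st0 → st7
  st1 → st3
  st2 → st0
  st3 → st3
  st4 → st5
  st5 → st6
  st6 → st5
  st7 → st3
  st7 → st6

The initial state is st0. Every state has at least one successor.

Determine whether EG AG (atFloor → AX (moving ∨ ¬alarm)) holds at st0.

States satisfying AG (atFloor → AX (moving ∨ ¬alarm)): {st0, st1, st2, st3, st4, st5, st6, st7}.
States satisfying EG AG (atFloor → AX (moving ∨ ¬alarm)): {st0, st1, st2, st3, st4, st5, st6, st7}.
st0 ∈ Sat(EG AG (atFloor → AX (moving ∨ ¬alarm))).

Yes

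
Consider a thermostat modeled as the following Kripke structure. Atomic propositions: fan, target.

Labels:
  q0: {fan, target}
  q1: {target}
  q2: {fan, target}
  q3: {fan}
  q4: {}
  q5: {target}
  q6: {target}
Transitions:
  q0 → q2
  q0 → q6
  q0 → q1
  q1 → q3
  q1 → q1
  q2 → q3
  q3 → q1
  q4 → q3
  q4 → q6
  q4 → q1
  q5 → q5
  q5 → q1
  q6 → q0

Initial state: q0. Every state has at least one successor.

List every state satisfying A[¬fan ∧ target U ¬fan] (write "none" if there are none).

{q1, q4, q5, q6}

States satisfying ¬fan ∧ target: {q1, q5, q6}.
States satisfying ¬fan: {q1, q4, q5, q6}.
States satisfying A[¬fan ∧ target U ¬fan]: {q1, q4, q5, q6}.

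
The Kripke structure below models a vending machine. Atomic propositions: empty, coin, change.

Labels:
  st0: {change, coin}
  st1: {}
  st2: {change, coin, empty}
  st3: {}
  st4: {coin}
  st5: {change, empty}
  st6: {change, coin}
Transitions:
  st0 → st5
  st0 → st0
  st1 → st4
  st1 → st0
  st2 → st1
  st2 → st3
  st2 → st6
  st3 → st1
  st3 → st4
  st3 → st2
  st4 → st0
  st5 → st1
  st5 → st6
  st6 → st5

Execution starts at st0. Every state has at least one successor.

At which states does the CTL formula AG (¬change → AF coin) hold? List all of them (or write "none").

{st0, st1, st2, st3, st4, st5, st6}

States satisfying ¬change → AF coin: {st0, st1, st2, st3, st4, st5, st6}.
States satisfying AG (¬change → AF coin): {st0, st1, st2, st3, st4, st5, st6}.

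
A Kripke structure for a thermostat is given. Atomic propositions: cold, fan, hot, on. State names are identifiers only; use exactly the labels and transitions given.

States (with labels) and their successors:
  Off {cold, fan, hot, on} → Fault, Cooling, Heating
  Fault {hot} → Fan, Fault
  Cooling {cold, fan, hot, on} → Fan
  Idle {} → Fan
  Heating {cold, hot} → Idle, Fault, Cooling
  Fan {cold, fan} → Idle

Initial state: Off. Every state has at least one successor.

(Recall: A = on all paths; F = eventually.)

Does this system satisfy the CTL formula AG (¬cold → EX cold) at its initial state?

States satisfying ¬cold → EX cold: {Off, Fault, Cooling, Idle, Heating, Fan}.
States satisfying AG (¬cold → EX cold): {Off, Fault, Cooling, Idle, Heating, Fan}.
Every state reachable from Off satisfies ¬cold → EX cold.
Off ∈ Sat(AG (¬cold → EX cold)).

Yes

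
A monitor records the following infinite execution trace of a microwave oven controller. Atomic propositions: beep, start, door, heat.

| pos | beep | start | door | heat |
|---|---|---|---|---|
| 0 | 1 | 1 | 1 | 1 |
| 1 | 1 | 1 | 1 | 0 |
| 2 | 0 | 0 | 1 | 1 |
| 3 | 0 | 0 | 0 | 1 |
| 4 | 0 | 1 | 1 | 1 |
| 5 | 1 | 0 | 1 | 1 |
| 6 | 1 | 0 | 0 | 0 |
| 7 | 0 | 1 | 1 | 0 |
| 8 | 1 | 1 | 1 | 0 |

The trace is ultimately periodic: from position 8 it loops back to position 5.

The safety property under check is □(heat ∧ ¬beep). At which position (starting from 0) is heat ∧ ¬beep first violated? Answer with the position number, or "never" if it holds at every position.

0

At position 0 the labels are {beep, door, heat, start}, so heat ∧ ¬beep is false there. This is the first violation.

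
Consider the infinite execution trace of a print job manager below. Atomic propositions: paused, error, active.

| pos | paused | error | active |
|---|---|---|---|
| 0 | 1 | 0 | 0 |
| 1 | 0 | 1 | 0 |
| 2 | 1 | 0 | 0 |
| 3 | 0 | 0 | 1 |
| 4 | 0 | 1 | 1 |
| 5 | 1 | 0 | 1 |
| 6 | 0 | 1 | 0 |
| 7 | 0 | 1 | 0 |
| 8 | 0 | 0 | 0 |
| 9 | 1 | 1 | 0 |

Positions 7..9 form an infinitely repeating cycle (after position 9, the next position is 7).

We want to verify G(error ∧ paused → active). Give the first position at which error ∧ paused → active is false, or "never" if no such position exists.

Check error ∧ paused → active at each position in order: 0 ✓, 1 ✓, 2 ✓, 3 ✓, 4 ✓, 5 ✓, 6 ✓, 7 ✓, 8 ✓.
At position 9 the labels are {error, paused}, so error ∧ paused → active is false there. This is the first violation.

9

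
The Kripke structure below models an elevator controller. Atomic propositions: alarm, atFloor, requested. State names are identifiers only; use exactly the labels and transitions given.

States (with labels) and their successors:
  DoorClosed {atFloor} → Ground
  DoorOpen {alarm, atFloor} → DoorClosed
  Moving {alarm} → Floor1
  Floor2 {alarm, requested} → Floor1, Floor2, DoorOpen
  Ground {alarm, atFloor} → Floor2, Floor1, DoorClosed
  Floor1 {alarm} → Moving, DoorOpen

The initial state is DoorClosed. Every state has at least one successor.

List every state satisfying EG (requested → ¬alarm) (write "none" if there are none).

{DoorClosed, DoorOpen, Moving, Ground, Floor1}

States satisfying requested → ¬alarm: {DoorClosed, DoorOpen, Moving, Ground, Floor1}.
States satisfying EG (requested → ¬alarm): {DoorClosed, DoorOpen, Moving, Ground, Floor1}.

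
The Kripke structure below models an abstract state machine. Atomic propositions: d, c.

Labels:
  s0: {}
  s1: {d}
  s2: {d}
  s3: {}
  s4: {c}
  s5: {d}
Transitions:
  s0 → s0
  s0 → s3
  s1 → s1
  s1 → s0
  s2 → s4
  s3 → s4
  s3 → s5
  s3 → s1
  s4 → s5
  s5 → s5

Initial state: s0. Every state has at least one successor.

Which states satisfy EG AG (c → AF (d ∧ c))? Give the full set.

{s5}

States satisfying AG (c → AF (d ∧ c)): {s5}.
States satisfying EG AG (c → AF (d ∧ c)): {s5}.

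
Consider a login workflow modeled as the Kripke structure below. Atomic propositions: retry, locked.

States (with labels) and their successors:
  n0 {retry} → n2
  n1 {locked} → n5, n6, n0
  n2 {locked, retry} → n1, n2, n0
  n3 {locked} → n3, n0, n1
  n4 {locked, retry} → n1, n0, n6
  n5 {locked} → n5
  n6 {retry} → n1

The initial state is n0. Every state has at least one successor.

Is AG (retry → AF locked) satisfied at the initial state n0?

Holds

States satisfying retry → AF locked: {n0, n1, n2, n3, n4, n5, n6}.
States satisfying AG (retry → AF locked): {n0, n1, n2, n3, n4, n5, n6}.
Every state reachable from n0 satisfies retry → AF locked.
n0 ∈ Sat(AG (retry → AF locked)).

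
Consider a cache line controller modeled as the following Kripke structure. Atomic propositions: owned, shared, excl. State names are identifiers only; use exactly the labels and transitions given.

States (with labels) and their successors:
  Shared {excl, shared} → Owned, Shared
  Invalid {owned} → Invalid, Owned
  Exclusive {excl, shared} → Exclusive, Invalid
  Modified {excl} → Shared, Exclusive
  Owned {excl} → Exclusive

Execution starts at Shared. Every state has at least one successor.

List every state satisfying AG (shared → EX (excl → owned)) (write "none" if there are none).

States satisfying shared → EX (excl → owned): {Invalid, Exclusive, Modified, Owned}.
States satisfying AG (shared → EX (excl → owned)): {Invalid, Exclusive, Owned}.

{Invalid, Exclusive, Owned}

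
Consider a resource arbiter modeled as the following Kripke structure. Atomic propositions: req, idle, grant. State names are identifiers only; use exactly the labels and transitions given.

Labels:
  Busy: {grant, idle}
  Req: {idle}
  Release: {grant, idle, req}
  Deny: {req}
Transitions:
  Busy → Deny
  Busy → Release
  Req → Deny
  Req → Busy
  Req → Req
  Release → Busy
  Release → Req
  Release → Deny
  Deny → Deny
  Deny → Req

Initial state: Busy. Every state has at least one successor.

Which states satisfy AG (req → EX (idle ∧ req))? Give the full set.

none

States satisfying req → EX (idle ∧ req): {Busy, Req}.
States satisfying AG (req → EX (idle ∧ req)): ∅.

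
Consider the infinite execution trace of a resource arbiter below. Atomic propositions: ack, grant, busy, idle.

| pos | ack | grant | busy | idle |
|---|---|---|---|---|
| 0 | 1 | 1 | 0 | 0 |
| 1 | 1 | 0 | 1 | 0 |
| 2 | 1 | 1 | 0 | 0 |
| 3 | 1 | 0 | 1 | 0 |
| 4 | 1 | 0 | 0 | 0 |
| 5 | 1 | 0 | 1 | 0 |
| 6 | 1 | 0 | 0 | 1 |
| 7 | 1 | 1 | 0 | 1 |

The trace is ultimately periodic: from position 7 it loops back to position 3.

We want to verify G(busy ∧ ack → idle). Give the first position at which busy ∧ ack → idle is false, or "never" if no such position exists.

Check busy ∧ ack → idle at each position in order: 0 ✓.
At position 1 the labels are {ack, busy}, so busy ∧ ack → idle is false there. This is the first violation.

1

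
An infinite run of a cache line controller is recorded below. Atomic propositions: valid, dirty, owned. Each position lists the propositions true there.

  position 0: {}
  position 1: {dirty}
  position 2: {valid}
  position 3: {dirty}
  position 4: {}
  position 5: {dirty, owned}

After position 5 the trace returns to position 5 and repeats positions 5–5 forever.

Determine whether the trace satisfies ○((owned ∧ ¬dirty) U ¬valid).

The position after 0 is 1; (owned ∧ ¬dirty) U ¬valid is true there.

Yes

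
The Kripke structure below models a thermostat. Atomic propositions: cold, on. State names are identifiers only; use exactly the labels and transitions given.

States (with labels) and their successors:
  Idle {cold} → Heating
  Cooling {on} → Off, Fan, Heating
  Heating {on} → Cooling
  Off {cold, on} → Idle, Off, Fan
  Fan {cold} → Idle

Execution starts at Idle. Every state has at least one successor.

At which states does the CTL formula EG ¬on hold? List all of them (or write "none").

States satisfying ¬on: {Idle, Fan}.
States satisfying EG ¬on: ∅.

none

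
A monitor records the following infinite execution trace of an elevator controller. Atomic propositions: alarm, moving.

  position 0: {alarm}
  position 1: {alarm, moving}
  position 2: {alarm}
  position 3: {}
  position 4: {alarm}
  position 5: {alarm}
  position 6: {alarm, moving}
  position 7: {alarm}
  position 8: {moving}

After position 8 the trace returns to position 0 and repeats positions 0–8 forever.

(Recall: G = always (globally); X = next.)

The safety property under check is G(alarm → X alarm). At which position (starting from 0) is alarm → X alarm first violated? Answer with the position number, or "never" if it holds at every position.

2

Check alarm → X alarm at each position in order: 0 ✓, 1 ✓.
At position 2 the labels are {alarm} and the next position 3 has {}, so alarm → X alarm is false there. This is the first violation.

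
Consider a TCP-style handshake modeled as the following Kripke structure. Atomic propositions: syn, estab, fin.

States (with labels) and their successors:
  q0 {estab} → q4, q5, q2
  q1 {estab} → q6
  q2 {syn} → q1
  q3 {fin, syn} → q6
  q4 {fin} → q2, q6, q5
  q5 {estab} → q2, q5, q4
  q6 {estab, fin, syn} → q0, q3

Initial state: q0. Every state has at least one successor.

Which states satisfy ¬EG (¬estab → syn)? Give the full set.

{q4}

States satisfying ¬estab → syn: {q0, q1, q2, q3, q5, q6}.
States satisfying EG (¬estab → syn): {q0, q1, q2, q3, q5, q6}.
States satisfying ¬EG (¬estab → syn): {q4}.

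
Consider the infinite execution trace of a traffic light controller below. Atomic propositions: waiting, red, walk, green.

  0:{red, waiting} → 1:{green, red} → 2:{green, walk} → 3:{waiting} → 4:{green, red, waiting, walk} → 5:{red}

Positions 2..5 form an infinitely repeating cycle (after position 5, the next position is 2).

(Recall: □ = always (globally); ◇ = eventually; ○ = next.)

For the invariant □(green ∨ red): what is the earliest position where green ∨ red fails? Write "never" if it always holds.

Check green ∨ red at each position in order: 0 ✓, 1 ✓, 2 ✓.
At position 3 the labels are {waiting}, so green ∨ red is false there. This is the first violation.

3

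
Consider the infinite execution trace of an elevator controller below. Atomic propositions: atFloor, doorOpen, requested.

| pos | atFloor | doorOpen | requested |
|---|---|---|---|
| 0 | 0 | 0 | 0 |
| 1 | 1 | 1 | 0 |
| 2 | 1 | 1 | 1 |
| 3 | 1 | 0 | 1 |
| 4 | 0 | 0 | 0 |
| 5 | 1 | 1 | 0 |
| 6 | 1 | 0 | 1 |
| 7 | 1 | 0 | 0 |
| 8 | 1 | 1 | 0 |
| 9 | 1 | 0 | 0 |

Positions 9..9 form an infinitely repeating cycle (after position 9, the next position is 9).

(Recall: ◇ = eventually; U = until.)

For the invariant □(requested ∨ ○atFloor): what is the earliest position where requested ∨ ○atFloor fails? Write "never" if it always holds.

requested ∨ ○atFloor holds at every position 0..9, and those are all the positions the trace ever visits, so the invariant □(requested ∨ ○atFloor) is never violated.

never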